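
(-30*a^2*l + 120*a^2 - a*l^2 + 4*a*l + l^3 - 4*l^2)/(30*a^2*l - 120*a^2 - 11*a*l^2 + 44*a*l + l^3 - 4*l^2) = (-5*a - l)/(5*a - l)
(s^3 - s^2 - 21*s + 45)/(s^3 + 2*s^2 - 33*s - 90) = (s^2 - 6*s + 9)/(s^2 - 3*s - 18)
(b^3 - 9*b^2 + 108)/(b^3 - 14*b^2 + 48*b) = (b^2 - 3*b - 18)/(b*(b - 8))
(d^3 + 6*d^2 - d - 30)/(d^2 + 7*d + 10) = (d^2 + d - 6)/(d + 2)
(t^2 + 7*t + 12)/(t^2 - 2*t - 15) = (t + 4)/(t - 5)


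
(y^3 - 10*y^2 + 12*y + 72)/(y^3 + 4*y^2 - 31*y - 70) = (y^2 - 12*y + 36)/(y^2 + 2*y - 35)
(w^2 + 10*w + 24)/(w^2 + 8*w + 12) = (w + 4)/(w + 2)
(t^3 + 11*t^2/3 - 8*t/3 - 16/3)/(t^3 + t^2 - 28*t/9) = 3*(t^2 + 5*t + 4)/(t*(3*t + 7))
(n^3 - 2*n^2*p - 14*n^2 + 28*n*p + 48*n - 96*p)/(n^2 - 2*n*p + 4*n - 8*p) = (n^2 - 14*n + 48)/(n + 4)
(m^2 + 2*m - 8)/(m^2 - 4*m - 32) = (m - 2)/(m - 8)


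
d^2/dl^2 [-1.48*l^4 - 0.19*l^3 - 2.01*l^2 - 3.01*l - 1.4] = -17.76*l^2 - 1.14*l - 4.02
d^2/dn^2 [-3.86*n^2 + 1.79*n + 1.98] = -7.72000000000000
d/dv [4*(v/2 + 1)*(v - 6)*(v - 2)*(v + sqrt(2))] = 8*v^3 - 36*v^2 + 6*sqrt(2)*v^2 - 24*sqrt(2)*v - 16*v - 8*sqrt(2) + 48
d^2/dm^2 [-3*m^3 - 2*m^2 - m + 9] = -18*m - 4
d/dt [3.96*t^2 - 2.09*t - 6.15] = 7.92*t - 2.09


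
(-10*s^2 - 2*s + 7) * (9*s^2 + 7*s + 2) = -90*s^4 - 88*s^3 + 29*s^2 + 45*s + 14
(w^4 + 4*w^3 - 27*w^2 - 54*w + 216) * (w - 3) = w^5 + w^4 - 39*w^3 + 27*w^2 + 378*w - 648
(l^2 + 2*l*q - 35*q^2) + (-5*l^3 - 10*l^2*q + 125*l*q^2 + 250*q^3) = -5*l^3 - 10*l^2*q + l^2 + 125*l*q^2 + 2*l*q + 250*q^3 - 35*q^2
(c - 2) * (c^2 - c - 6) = c^3 - 3*c^2 - 4*c + 12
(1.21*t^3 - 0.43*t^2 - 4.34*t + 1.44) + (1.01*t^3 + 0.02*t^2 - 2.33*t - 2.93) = 2.22*t^3 - 0.41*t^2 - 6.67*t - 1.49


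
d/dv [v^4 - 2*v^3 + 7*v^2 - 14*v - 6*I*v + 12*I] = 4*v^3 - 6*v^2 + 14*v - 14 - 6*I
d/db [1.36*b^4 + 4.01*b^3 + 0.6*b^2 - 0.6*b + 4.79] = 5.44*b^3 + 12.03*b^2 + 1.2*b - 0.6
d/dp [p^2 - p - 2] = 2*p - 1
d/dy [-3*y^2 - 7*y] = -6*y - 7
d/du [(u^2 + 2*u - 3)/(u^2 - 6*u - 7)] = 8*(-u^2 - u - 4)/(u^4 - 12*u^3 + 22*u^2 + 84*u + 49)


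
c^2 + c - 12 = (c - 3)*(c + 4)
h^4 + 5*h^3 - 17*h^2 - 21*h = h*(h - 3)*(h + 1)*(h + 7)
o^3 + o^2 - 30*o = o*(o - 5)*(o + 6)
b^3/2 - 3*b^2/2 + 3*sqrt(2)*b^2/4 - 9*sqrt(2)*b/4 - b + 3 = (b/2 + sqrt(2))*(b - 3)*(b - sqrt(2)/2)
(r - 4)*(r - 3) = r^2 - 7*r + 12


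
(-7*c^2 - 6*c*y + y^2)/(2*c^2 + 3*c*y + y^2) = (-7*c + y)/(2*c + y)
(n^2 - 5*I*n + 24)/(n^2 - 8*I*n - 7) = (-n^2 + 5*I*n - 24)/(-n^2 + 8*I*n + 7)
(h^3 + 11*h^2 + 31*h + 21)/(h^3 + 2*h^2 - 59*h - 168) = (h + 1)/(h - 8)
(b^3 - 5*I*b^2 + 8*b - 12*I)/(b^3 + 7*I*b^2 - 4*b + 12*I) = (b - 6*I)/(b + 6*I)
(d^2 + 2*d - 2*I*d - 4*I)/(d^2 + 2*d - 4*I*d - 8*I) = (d - 2*I)/(d - 4*I)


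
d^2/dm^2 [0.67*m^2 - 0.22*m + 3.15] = 1.34000000000000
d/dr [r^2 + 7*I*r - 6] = 2*r + 7*I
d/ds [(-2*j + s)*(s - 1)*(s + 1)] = -4*j*s + 3*s^2 - 1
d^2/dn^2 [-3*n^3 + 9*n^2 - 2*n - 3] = 18 - 18*n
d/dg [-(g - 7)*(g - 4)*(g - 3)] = -3*g^2 + 28*g - 61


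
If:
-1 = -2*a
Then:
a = 1/2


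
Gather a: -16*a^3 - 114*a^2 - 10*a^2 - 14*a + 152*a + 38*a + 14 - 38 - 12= -16*a^3 - 124*a^2 + 176*a - 36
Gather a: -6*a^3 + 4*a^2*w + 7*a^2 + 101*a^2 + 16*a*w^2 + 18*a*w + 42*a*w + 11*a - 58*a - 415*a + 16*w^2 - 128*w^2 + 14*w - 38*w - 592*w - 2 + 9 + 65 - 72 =-6*a^3 + a^2*(4*w + 108) + a*(16*w^2 + 60*w - 462) - 112*w^2 - 616*w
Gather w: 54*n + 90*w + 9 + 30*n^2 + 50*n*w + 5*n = 30*n^2 + 59*n + w*(50*n + 90) + 9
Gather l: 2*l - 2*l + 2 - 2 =0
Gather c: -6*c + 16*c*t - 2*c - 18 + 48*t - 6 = c*(16*t - 8) + 48*t - 24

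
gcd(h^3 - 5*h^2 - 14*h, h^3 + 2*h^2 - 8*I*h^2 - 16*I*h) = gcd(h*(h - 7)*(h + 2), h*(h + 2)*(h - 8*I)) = h^2 + 2*h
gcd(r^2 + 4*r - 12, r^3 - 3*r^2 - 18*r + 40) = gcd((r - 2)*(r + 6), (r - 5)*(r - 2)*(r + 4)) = r - 2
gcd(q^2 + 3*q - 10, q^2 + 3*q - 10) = q^2 + 3*q - 10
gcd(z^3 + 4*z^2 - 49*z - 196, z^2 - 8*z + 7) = z - 7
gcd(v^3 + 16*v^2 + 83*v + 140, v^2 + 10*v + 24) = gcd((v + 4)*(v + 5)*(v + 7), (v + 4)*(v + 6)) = v + 4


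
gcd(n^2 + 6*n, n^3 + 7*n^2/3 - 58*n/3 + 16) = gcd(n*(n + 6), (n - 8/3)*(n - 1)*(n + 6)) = n + 6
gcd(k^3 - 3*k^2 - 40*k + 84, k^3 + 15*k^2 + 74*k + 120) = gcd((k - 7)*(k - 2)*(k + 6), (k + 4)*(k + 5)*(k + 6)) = k + 6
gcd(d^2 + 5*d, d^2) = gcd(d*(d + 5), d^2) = d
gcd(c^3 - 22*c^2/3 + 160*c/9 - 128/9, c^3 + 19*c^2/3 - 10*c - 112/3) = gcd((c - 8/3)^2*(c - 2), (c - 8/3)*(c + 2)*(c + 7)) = c - 8/3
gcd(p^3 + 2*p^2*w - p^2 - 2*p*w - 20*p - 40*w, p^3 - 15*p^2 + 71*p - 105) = p - 5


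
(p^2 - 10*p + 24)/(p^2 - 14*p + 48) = (p - 4)/(p - 8)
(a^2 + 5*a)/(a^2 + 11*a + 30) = a/(a + 6)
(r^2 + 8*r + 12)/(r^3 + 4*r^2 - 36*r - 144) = (r + 2)/(r^2 - 2*r - 24)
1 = 1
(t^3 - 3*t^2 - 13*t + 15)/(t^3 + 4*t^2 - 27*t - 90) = (t - 1)/(t + 6)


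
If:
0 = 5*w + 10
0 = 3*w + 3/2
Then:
No Solution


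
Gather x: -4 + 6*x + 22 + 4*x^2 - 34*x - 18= 4*x^2 - 28*x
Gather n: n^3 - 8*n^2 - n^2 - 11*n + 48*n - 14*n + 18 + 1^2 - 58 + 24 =n^3 - 9*n^2 + 23*n - 15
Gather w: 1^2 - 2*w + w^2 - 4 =w^2 - 2*w - 3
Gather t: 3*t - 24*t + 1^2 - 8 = -21*t - 7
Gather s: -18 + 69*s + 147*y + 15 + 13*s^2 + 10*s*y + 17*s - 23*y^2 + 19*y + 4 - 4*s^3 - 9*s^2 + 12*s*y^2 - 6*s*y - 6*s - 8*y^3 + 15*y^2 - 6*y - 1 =-4*s^3 + 4*s^2 + s*(12*y^2 + 4*y + 80) - 8*y^3 - 8*y^2 + 160*y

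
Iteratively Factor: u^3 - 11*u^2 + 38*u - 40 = (u - 4)*(u^2 - 7*u + 10) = (u - 4)*(u - 2)*(u - 5)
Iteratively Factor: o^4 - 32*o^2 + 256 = (o + 4)*(o^3 - 4*o^2 - 16*o + 64) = (o - 4)*(o + 4)*(o^2 - 16) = (o - 4)*(o + 4)^2*(o - 4)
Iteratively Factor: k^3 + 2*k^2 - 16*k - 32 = (k - 4)*(k^2 + 6*k + 8) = (k - 4)*(k + 4)*(k + 2)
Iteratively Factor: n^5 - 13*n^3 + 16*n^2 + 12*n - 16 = (n + 1)*(n^4 - n^3 - 12*n^2 + 28*n - 16) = (n - 2)*(n + 1)*(n^3 + n^2 - 10*n + 8) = (n - 2)*(n - 1)*(n + 1)*(n^2 + 2*n - 8) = (n - 2)*(n - 1)*(n + 1)*(n + 4)*(n - 2)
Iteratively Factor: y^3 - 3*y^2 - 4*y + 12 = (y - 2)*(y^2 - y - 6) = (y - 2)*(y + 2)*(y - 3)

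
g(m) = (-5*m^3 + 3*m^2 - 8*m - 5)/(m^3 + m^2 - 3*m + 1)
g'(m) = (-15*m^2 + 6*m - 8)/(m^3 + m^2 - 3*m + 1) + (-3*m^2 - 2*m + 3)*(-5*m^3 + 3*m^2 - 8*m - 5)/(m^3 + m^2 - 3*m + 1)^2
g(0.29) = -30.15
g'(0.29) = -305.55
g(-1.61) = 8.60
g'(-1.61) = -16.46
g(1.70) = -9.32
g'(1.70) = 11.70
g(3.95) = -4.49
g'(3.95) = 0.21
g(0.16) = -11.32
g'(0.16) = -67.12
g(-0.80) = 1.67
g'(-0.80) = -5.08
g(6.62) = -4.37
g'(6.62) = -0.02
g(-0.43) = -0.25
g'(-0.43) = -5.92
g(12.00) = -4.52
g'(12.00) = -0.03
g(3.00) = -4.89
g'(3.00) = 0.78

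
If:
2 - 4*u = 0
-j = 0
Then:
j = 0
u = 1/2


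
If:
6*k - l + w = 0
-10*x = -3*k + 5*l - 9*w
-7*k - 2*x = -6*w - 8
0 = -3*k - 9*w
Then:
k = 12/5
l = 68/5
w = -4/5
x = -34/5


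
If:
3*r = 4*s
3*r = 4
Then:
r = 4/3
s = 1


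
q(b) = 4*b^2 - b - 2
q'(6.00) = 47.00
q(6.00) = 136.00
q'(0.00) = -1.00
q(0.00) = -2.00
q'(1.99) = 14.92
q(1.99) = 11.85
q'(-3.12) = -25.96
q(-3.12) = 40.06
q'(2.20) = 16.60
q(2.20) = 15.16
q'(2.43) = 18.44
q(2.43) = 19.19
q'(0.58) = 3.64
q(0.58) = -1.23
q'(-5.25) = -43.00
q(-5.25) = 113.50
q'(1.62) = 11.96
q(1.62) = 6.88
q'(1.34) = 9.72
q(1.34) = 3.84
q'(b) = 8*b - 1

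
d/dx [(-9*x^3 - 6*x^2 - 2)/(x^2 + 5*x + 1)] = (-9*x^4 - 90*x^3 - 57*x^2 - 8*x + 10)/(x^4 + 10*x^3 + 27*x^2 + 10*x + 1)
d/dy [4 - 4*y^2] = -8*y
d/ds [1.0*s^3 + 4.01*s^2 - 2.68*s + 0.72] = 3.0*s^2 + 8.02*s - 2.68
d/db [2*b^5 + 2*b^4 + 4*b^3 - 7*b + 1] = 10*b^4 + 8*b^3 + 12*b^2 - 7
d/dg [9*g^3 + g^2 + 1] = g*(27*g + 2)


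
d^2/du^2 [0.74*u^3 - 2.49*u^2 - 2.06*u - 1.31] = 4.44*u - 4.98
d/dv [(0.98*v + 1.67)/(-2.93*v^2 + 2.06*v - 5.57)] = (2.8714*v^2 + 9.7862*v - 8.8988)/(8.5849*v^4 - 12.0716*v^3 + 36.8838*v^2 - 22.9484*v + 31.0249)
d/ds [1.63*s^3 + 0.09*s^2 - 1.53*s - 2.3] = 4.89*s^2 + 0.18*s - 1.53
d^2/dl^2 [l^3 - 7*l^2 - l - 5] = 6*l - 14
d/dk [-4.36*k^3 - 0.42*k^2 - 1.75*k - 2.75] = -13.08*k^2 - 0.84*k - 1.75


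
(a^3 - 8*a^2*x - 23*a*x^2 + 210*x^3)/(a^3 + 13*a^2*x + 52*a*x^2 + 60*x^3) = (a^2 - 13*a*x + 42*x^2)/(a^2 + 8*a*x + 12*x^2)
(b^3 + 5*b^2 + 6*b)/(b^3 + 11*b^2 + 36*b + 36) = b/(b + 6)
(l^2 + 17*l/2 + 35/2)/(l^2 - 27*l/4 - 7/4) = 2*(2*l^2 + 17*l + 35)/(4*l^2 - 27*l - 7)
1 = 1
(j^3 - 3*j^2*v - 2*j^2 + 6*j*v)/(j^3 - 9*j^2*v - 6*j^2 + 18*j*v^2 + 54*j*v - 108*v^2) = j*(2 - j)/(-j^2 + 6*j*v + 6*j - 36*v)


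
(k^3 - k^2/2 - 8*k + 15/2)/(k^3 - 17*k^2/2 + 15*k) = (k^2 + 2*k - 3)/(k*(k - 6))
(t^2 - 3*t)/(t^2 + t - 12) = t/(t + 4)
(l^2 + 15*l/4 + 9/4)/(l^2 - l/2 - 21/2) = (4*l + 3)/(2*(2*l - 7))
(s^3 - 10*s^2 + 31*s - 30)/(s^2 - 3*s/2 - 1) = 2*(s^2 - 8*s + 15)/(2*s + 1)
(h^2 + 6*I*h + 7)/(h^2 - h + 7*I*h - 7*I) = (h - I)/(h - 1)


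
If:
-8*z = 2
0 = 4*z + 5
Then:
No Solution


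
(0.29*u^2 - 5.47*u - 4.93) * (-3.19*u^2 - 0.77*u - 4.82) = -0.9251*u^4 + 17.226*u^3 + 18.5408*u^2 + 30.1615*u + 23.7626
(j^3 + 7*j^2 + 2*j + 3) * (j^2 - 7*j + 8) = j^5 - 39*j^3 + 45*j^2 - 5*j + 24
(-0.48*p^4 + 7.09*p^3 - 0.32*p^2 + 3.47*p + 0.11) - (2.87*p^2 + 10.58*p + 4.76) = -0.48*p^4 + 7.09*p^3 - 3.19*p^2 - 7.11*p - 4.65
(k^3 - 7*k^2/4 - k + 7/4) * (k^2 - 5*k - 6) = k^5 - 27*k^4/4 + 7*k^3/4 + 69*k^2/4 - 11*k/4 - 21/2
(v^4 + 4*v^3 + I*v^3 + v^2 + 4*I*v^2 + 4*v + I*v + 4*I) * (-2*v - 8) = -2*v^5 - 16*v^4 - 2*I*v^4 - 34*v^3 - 16*I*v^3 - 16*v^2 - 34*I*v^2 - 32*v - 16*I*v - 32*I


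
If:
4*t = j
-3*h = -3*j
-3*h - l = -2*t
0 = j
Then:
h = 0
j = 0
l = 0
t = 0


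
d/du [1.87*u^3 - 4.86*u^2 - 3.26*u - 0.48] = 5.61*u^2 - 9.72*u - 3.26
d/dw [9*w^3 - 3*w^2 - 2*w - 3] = 27*w^2 - 6*w - 2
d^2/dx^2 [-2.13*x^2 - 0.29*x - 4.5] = -4.26000000000000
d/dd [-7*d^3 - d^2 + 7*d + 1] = -21*d^2 - 2*d + 7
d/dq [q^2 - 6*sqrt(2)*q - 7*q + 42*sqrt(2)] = 2*q - 6*sqrt(2) - 7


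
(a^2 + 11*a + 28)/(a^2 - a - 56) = (a + 4)/(a - 8)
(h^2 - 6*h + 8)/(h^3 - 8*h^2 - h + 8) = (h^2 - 6*h + 8)/(h^3 - 8*h^2 - h + 8)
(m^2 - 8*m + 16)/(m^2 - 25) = (m^2 - 8*m + 16)/(m^2 - 25)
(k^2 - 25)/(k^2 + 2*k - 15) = (k - 5)/(k - 3)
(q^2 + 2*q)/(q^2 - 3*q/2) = 2*(q + 2)/(2*q - 3)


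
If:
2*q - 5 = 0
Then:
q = 5/2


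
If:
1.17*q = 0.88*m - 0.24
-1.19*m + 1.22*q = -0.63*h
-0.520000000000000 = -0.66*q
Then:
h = 0.97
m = 1.32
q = 0.79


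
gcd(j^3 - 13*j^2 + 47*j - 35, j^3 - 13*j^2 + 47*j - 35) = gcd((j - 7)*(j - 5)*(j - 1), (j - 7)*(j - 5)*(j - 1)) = j^3 - 13*j^2 + 47*j - 35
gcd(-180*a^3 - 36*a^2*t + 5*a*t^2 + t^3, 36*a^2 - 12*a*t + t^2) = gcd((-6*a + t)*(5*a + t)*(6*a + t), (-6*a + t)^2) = -6*a + t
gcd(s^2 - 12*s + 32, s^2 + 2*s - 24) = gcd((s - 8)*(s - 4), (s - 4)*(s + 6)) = s - 4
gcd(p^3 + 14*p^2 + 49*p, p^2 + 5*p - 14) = p + 7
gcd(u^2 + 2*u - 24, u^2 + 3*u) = 1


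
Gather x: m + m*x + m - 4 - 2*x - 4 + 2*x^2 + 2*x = m*x + 2*m + 2*x^2 - 8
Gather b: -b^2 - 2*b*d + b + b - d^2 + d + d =-b^2 + b*(2 - 2*d) - d^2 + 2*d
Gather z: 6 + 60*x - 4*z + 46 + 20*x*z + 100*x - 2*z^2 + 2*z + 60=160*x - 2*z^2 + z*(20*x - 2) + 112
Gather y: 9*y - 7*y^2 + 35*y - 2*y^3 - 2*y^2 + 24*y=-2*y^3 - 9*y^2 + 68*y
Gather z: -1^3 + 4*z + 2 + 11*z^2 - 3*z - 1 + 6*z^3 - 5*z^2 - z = 6*z^3 + 6*z^2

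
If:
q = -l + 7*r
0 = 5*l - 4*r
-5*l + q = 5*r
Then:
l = 0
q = 0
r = 0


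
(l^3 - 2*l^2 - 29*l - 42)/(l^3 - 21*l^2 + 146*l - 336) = (l^2 + 5*l + 6)/(l^2 - 14*l + 48)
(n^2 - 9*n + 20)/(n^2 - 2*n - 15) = (n - 4)/(n + 3)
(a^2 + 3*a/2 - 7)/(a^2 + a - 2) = (a^2 + 3*a/2 - 7)/(a^2 + a - 2)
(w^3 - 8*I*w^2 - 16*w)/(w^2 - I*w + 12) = w*(w - 4*I)/(w + 3*I)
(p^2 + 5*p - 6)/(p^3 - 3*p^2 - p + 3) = (p + 6)/(p^2 - 2*p - 3)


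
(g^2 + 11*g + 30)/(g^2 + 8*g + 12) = (g + 5)/(g + 2)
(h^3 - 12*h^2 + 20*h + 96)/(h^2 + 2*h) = h - 14 + 48/h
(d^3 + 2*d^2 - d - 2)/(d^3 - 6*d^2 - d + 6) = (d + 2)/(d - 6)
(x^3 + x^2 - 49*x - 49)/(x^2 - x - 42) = (x^2 + 8*x + 7)/(x + 6)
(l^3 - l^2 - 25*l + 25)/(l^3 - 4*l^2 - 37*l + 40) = (l - 5)/(l - 8)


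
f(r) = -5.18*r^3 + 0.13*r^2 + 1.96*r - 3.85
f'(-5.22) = -422.84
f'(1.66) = -40.43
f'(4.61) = -327.10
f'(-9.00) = -1259.12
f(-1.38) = 7.31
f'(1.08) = -15.89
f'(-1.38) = -27.99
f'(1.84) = -50.17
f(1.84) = -32.07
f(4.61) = -499.55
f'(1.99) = -59.06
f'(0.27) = 0.90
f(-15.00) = 17478.50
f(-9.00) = 3765.26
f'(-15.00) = -3498.44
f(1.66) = -23.93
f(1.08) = -8.11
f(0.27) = -3.41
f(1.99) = -40.26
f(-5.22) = 726.25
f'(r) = -15.54*r^2 + 0.26*r + 1.96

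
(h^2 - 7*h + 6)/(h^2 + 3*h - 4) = (h - 6)/(h + 4)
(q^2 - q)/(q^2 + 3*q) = (q - 1)/(q + 3)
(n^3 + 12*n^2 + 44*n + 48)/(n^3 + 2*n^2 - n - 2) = (n^2 + 10*n + 24)/(n^2 - 1)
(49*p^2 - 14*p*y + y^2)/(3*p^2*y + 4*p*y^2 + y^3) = (49*p^2 - 14*p*y + y^2)/(y*(3*p^2 + 4*p*y + y^2))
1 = 1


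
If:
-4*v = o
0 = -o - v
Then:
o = 0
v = 0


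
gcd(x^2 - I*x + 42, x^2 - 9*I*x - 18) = 1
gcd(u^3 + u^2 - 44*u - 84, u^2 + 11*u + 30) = u + 6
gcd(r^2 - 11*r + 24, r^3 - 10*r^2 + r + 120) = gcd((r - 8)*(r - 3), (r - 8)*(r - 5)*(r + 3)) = r - 8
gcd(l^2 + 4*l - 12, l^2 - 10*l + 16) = l - 2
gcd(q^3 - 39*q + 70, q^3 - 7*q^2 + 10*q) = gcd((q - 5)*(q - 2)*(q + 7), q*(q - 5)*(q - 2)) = q^2 - 7*q + 10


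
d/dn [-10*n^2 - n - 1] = -20*n - 1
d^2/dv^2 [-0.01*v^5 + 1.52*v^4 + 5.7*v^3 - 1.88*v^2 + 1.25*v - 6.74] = -0.2*v^3 + 18.24*v^2 + 34.2*v - 3.76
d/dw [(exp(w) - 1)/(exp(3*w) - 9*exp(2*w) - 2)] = (3*(1 - exp(w))*(exp(w) - 6)*exp(w) + exp(3*w) - 9*exp(2*w) - 2)*exp(w)/(-exp(3*w) + 9*exp(2*w) + 2)^2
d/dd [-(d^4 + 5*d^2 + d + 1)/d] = -3*d^2 - 5 + d^(-2)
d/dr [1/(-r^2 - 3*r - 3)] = (2*r + 3)/(r^2 + 3*r + 3)^2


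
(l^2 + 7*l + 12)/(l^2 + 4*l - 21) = (l^2 + 7*l + 12)/(l^2 + 4*l - 21)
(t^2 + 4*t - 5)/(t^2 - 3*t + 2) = (t + 5)/(t - 2)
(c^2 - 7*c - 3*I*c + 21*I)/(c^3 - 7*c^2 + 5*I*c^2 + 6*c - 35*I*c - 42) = (c - 3*I)/(c^2 + 5*I*c + 6)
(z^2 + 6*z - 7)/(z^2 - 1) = (z + 7)/(z + 1)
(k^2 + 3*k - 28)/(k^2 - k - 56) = (k - 4)/(k - 8)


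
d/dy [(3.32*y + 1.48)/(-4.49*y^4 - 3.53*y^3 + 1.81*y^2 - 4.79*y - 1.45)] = (44.7204*y^4 + 50.02*y^3 + 9.664*y^2 - 5.3576*y + 2.2752)/(20.1601*y^8 + 31.6994*y^7 - 3.7929*y^6 + 30.2356*y^5 + 50.1145*y^4 - 7.1028*y^3 + 17.6951*y^2 + 13.891*y + 2.1025)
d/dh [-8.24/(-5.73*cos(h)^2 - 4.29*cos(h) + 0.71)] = (94.4304*cos(h) + 35.3496)*sin(h)/(5.73*cos(h)^2 + 4.29*cos(h) - 0.71)^2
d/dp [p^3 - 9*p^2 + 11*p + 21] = 3*p^2 - 18*p + 11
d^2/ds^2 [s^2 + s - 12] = 2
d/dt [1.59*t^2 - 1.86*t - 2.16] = 3.18*t - 1.86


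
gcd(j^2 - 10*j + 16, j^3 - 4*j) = j - 2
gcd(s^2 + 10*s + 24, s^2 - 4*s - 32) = s + 4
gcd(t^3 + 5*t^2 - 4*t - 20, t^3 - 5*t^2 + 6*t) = t - 2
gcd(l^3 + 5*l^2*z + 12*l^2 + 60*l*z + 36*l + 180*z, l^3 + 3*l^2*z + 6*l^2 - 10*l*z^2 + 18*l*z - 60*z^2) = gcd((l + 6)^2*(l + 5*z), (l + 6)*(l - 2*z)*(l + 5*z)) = l^2 + 5*l*z + 6*l + 30*z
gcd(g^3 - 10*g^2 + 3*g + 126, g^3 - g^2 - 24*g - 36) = g^2 - 3*g - 18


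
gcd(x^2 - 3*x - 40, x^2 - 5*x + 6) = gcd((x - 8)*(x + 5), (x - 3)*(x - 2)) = 1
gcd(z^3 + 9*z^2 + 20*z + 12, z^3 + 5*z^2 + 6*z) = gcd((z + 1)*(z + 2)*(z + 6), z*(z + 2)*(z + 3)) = z + 2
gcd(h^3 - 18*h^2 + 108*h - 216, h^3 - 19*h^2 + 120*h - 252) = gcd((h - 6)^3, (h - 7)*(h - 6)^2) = h^2 - 12*h + 36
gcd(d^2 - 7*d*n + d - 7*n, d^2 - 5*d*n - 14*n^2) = d - 7*n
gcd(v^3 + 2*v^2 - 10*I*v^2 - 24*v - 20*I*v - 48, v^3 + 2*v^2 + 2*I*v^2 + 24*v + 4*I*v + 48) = v^2 + v*(2 - 4*I) - 8*I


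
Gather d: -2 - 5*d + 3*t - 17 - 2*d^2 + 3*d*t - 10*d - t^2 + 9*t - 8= -2*d^2 + d*(3*t - 15) - t^2 + 12*t - 27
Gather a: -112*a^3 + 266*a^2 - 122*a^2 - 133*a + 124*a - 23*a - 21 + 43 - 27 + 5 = -112*a^3 + 144*a^2 - 32*a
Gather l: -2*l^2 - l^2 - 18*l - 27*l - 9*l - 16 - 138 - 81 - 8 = -3*l^2 - 54*l - 243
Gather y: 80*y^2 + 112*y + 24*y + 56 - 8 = 80*y^2 + 136*y + 48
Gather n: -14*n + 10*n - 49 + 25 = -4*n - 24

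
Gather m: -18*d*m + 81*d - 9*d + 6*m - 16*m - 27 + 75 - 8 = 72*d + m*(-18*d - 10) + 40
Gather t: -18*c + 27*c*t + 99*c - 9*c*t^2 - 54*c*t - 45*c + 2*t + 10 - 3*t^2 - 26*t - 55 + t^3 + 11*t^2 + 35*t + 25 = 36*c + t^3 + t^2*(8 - 9*c) + t*(11 - 27*c) - 20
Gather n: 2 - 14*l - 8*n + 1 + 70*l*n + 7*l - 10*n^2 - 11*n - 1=-7*l - 10*n^2 + n*(70*l - 19) + 2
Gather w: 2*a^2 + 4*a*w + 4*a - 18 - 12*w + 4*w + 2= 2*a^2 + 4*a + w*(4*a - 8) - 16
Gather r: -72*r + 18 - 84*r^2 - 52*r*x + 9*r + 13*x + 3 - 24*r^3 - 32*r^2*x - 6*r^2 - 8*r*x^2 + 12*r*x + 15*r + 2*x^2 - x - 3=-24*r^3 + r^2*(-32*x - 90) + r*(-8*x^2 - 40*x - 48) + 2*x^2 + 12*x + 18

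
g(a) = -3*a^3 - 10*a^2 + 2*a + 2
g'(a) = -9*a^2 - 20*a + 2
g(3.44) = -231.58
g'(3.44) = -173.30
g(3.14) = -183.19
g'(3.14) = -149.54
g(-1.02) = -7.26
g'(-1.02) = 13.04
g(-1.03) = -7.39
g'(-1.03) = 13.05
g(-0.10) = 1.70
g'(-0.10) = 3.91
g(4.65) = -506.56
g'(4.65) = -285.60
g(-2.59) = -18.14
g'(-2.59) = -6.57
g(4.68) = -515.17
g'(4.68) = -288.72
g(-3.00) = -13.00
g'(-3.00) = -19.00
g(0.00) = 2.00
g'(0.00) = 2.00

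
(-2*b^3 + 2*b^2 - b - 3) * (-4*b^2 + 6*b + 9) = 8*b^5 - 20*b^4 - 2*b^3 + 24*b^2 - 27*b - 27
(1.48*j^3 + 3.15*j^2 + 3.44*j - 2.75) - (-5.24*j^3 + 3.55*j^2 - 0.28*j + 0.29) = 6.72*j^3 - 0.4*j^2 + 3.72*j - 3.04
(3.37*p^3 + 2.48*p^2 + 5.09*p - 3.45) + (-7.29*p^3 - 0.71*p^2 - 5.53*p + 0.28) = -3.92*p^3 + 1.77*p^2 - 0.44*p - 3.17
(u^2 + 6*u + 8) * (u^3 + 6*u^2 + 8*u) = u^5 + 12*u^4 + 52*u^3 + 96*u^2 + 64*u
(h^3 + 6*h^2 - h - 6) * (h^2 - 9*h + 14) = h^5 - 3*h^4 - 41*h^3 + 87*h^2 + 40*h - 84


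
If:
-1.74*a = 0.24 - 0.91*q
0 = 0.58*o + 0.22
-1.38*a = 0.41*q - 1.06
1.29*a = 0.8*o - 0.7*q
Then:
No Solution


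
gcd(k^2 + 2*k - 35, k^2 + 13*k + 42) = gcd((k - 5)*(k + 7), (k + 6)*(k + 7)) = k + 7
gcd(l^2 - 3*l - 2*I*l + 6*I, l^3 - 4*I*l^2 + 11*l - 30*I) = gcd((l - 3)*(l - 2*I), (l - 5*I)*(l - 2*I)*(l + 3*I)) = l - 2*I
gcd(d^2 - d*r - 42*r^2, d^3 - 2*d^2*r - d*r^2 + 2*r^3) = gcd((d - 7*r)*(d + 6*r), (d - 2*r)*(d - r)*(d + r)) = 1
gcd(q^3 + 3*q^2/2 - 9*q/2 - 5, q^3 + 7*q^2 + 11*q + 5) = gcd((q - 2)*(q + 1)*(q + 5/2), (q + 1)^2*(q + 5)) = q + 1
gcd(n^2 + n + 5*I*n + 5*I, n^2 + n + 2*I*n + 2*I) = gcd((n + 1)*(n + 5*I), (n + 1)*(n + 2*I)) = n + 1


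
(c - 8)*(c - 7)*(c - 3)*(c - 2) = c^4 - 20*c^3 + 137*c^2 - 370*c + 336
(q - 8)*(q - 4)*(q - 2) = q^3 - 14*q^2 + 56*q - 64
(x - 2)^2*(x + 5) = x^3 + x^2 - 16*x + 20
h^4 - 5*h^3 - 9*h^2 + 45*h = h*(h - 5)*(h - 3)*(h + 3)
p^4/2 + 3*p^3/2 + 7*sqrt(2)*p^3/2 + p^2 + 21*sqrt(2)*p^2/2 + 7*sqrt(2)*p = p*(p/2 + 1)*(p + 1)*(p + 7*sqrt(2))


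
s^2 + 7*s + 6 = (s + 1)*(s + 6)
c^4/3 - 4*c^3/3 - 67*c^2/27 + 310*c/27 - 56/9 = (c/3 + 1)*(c - 4)*(c - 7/3)*(c - 2/3)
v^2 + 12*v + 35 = (v + 5)*(v + 7)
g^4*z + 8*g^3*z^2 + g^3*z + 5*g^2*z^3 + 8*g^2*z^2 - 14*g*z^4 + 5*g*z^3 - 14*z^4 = (g - z)*(g + 2*z)*(g + 7*z)*(g*z + z)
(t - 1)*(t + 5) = t^2 + 4*t - 5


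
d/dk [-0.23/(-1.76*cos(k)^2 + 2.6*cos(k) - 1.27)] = (0.8096*cos(k) - 0.598)*sin(k)/(1.76*cos(k)^2 - 2.6*cos(k) + 1.27)^2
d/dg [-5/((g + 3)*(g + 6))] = 5*(2*g + 9)/((g + 3)^2*(g + 6)^2)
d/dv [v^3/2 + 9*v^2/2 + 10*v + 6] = 3*v^2/2 + 9*v + 10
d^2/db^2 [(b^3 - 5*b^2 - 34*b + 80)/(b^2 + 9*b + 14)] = 12*(13*b^3 + 138*b^2 + 696*b + 1444)/(b^6 + 27*b^5 + 285*b^4 + 1485*b^3 + 3990*b^2 + 5292*b + 2744)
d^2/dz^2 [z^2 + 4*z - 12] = 2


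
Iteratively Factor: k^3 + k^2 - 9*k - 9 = (k + 1)*(k^2 - 9) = (k + 1)*(k + 3)*(k - 3)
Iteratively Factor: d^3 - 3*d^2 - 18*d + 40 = (d + 4)*(d^2 - 7*d + 10) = (d - 5)*(d + 4)*(d - 2)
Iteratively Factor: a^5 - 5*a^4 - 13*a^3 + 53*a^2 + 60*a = (a - 5)*(a^4 - 13*a^2 - 12*a) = (a - 5)*(a + 1)*(a^3 - a^2 - 12*a) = a*(a - 5)*(a + 1)*(a^2 - a - 12) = a*(a - 5)*(a - 4)*(a + 1)*(a + 3)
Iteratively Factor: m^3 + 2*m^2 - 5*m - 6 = (m + 3)*(m^2 - m - 2) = (m + 1)*(m + 3)*(m - 2)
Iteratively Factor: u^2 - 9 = (u + 3)*(u - 3)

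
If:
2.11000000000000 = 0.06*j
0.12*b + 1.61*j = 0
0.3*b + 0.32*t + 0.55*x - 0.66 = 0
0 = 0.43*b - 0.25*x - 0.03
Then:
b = -471.82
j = 35.17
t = 1839.42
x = -811.65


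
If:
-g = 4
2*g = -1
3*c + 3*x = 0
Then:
No Solution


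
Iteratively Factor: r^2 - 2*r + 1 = (r - 1)*(r - 1)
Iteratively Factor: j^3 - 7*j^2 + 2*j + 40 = (j - 4)*(j^2 - 3*j - 10) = (j - 4)*(j + 2)*(j - 5)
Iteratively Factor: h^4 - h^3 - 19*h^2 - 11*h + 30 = (h + 2)*(h^3 - 3*h^2 - 13*h + 15) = (h + 2)*(h + 3)*(h^2 - 6*h + 5) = (h - 5)*(h + 2)*(h + 3)*(h - 1)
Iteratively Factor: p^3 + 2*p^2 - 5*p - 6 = (p - 2)*(p^2 + 4*p + 3) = (p - 2)*(p + 3)*(p + 1)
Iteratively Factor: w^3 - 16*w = (w + 4)*(w^2 - 4*w) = w*(w + 4)*(w - 4)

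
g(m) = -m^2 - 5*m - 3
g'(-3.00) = 1.00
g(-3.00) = 3.00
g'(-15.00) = 25.00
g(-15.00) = -153.00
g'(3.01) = -11.02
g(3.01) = -27.11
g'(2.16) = -9.32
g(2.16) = -18.47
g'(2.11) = -9.22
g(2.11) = -18.00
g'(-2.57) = 0.14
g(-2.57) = 3.25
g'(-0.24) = -4.52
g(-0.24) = -1.86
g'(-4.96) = 4.92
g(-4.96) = -2.80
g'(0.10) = -5.20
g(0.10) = -3.51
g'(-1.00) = -3.00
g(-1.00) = 1.00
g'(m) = -2*m - 5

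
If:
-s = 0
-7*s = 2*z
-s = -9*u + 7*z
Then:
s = 0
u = 0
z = 0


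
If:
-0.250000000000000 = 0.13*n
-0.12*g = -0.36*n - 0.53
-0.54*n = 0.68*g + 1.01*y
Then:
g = -1.35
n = -1.92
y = 1.94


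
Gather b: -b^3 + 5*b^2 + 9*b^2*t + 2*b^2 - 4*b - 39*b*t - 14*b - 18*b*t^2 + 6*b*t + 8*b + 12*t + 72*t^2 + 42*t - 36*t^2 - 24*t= -b^3 + b^2*(9*t + 7) + b*(-18*t^2 - 33*t - 10) + 36*t^2 + 30*t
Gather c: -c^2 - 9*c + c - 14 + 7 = -c^2 - 8*c - 7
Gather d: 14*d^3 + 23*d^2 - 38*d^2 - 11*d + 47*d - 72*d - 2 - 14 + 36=14*d^3 - 15*d^2 - 36*d + 20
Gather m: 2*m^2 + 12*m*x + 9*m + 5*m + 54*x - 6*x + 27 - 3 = 2*m^2 + m*(12*x + 14) + 48*x + 24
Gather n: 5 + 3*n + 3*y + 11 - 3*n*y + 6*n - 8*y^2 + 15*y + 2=n*(9 - 3*y) - 8*y^2 + 18*y + 18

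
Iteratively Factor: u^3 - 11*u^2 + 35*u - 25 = (u - 1)*(u^2 - 10*u + 25) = (u - 5)*(u - 1)*(u - 5)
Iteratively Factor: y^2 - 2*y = (y)*(y - 2)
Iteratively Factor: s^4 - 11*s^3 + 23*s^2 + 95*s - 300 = (s - 5)*(s^3 - 6*s^2 - 7*s + 60) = (s - 5)*(s - 4)*(s^2 - 2*s - 15) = (s - 5)^2*(s - 4)*(s + 3)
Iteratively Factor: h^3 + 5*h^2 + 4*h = (h)*(h^2 + 5*h + 4) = h*(h + 1)*(h + 4)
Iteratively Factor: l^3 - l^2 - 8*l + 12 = (l - 2)*(l^2 + l - 6) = (l - 2)^2*(l + 3)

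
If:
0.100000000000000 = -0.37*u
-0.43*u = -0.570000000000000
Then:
No Solution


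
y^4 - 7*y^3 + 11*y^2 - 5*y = y*(y - 5)*(y - 1)^2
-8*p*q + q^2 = q*(-8*p + q)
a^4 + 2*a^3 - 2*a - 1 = (a - 1)*(a + 1)^3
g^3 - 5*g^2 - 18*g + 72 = (g - 6)*(g - 3)*(g + 4)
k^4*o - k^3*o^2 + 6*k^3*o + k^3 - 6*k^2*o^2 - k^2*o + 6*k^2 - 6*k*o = k*(k + 6)*(k - o)*(k*o + 1)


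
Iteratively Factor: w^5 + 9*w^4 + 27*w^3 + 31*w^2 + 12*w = (w)*(w^4 + 9*w^3 + 27*w^2 + 31*w + 12) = w*(w + 3)*(w^3 + 6*w^2 + 9*w + 4) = w*(w + 1)*(w + 3)*(w^2 + 5*w + 4) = w*(w + 1)^2*(w + 3)*(w + 4)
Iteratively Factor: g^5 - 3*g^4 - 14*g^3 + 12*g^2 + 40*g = (g + 2)*(g^4 - 5*g^3 - 4*g^2 + 20*g) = (g - 5)*(g + 2)*(g^3 - 4*g) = (g - 5)*(g - 2)*(g + 2)*(g^2 + 2*g) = g*(g - 5)*(g - 2)*(g + 2)*(g + 2)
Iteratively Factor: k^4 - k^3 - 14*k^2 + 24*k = (k + 4)*(k^3 - 5*k^2 + 6*k) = (k - 3)*(k + 4)*(k^2 - 2*k) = k*(k - 3)*(k + 4)*(k - 2)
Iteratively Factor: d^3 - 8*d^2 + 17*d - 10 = (d - 5)*(d^2 - 3*d + 2) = (d - 5)*(d - 2)*(d - 1)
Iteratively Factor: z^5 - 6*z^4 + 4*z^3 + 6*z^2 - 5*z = (z - 1)*(z^4 - 5*z^3 - z^2 + 5*z) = (z - 5)*(z - 1)*(z^3 - z) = (z - 5)*(z - 1)^2*(z^2 + z) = (z - 5)*(z - 1)^2*(z + 1)*(z)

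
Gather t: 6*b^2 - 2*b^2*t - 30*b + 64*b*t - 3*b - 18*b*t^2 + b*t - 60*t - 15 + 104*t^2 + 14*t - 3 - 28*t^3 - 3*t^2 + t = 6*b^2 - 33*b - 28*t^3 + t^2*(101 - 18*b) + t*(-2*b^2 + 65*b - 45) - 18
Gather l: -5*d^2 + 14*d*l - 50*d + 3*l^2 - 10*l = -5*d^2 - 50*d + 3*l^2 + l*(14*d - 10)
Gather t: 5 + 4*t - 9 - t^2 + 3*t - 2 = -t^2 + 7*t - 6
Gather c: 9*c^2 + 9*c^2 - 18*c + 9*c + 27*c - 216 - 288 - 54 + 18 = 18*c^2 + 18*c - 540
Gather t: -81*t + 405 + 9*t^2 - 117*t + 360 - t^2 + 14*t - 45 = 8*t^2 - 184*t + 720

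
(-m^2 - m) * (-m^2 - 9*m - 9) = m^4 + 10*m^3 + 18*m^2 + 9*m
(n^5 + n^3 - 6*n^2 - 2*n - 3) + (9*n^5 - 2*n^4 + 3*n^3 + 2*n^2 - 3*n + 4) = 10*n^5 - 2*n^4 + 4*n^3 - 4*n^2 - 5*n + 1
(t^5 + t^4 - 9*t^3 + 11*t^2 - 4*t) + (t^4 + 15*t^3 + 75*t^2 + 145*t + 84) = t^5 + 2*t^4 + 6*t^3 + 86*t^2 + 141*t + 84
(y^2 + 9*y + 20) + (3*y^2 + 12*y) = 4*y^2 + 21*y + 20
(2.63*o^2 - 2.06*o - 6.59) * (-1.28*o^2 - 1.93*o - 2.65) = -3.3664*o^4 - 2.4391*o^3 + 5.4415*o^2 + 18.1777*o + 17.4635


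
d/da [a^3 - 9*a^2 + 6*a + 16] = 3*a^2 - 18*a + 6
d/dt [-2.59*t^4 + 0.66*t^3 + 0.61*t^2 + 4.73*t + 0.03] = -10.36*t^3 + 1.98*t^2 + 1.22*t + 4.73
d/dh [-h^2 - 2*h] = -2*h - 2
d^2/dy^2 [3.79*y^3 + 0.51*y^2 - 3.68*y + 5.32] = 22.74*y + 1.02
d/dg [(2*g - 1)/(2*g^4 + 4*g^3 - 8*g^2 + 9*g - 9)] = (-12*g^4 - 8*g^3 + 28*g^2 - 16*g - 9)/(4*g^8 + 16*g^7 - 16*g^6 - 28*g^5 + 100*g^4 - 216*g^3 + 225*g^2 - 162*g + 81)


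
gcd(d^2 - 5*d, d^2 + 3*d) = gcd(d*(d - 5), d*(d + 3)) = d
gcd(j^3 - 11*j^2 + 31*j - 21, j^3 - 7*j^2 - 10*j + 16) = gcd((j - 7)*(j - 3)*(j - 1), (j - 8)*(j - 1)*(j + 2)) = j - 1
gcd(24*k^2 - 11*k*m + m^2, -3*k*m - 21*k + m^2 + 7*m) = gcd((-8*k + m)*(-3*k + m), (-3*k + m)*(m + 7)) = 3*k - m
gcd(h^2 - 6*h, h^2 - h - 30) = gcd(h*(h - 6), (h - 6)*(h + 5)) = h - 6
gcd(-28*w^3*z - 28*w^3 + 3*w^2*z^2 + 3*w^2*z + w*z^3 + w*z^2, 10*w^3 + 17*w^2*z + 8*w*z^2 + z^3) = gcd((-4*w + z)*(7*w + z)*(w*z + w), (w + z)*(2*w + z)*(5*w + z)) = 1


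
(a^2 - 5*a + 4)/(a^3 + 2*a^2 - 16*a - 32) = (a - 1)/(a^2 + 6*a + 8)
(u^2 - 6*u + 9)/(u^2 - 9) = (u - 3)/(u + 3)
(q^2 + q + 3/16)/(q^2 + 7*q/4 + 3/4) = (q + 1/4)/(q + 1)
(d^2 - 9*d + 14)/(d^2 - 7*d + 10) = (d - 7)/(d - 5)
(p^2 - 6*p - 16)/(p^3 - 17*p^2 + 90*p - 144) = (p + 2)/(p^2 - 9*p + 18)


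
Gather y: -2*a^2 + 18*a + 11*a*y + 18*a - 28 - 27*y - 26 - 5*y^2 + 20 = -2*a^2 + 36*a - 5*y^2 + y*(11*a - 27) - 34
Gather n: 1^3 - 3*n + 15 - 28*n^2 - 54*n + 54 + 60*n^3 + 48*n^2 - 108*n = 60*n^3 + 20*n^2 - 165*n + 70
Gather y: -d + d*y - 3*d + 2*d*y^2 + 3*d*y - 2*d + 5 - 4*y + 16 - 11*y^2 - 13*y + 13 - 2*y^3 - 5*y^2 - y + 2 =-6*d - 2*y^3 + y^2*(2*d - 16) + y*(4*d - 18) + 36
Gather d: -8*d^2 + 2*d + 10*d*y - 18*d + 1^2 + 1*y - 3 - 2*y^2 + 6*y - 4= -8*d^2 + d*(10*y - 16) - 2*y^2 + 7*y - 6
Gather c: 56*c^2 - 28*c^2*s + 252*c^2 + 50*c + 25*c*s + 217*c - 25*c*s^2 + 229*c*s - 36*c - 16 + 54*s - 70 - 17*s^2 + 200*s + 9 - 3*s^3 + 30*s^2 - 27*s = c^2*(308 - 28*s) + c*(-25*s^2 + 254*s + 231) - 3*s^3 + 13*s^2 + 227*s - 77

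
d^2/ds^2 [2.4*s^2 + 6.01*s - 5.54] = 4.80000000000000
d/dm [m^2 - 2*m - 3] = 2*m - 2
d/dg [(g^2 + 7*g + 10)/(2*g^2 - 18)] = (-7*g^2 - 38*g - 63)/(2*(g^4 - 18*g^2 + 81))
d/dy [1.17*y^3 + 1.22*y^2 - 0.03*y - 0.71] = 3.51*y^2 + 2.44*y - 0.03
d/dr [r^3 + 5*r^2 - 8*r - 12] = 3*r^2 + 10*r - 8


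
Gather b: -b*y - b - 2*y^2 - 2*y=b*(-y - 1) - 2*y^2 - 2*y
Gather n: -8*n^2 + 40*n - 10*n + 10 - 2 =-8*n^2 + 30*n + 8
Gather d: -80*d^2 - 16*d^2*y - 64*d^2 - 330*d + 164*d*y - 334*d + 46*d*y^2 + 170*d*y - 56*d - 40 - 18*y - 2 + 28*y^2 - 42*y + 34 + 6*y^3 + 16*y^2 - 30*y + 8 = d^2*(-16*y - 144) + d*(46*y^2 + 334*y - 720) + 6*y^3 + 44*y^2 - 90*y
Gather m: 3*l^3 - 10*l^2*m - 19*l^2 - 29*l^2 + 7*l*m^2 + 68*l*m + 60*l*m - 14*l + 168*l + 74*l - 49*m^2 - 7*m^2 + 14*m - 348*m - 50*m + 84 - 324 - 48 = 3*l^3 - 48*l^2 + 228*l + m^2*(7*l - 56) + m*(-10*l^2 + 128*l - 384) - 288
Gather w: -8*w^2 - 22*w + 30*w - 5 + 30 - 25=-8*w^2 + 8*w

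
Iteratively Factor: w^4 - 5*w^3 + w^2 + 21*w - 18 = (w + 2)*(w^3 - 7*w^2 + 15*w - 9) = (w - 1)*(w + 2)*(w^2 - 6*w + 9) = (w - 3)*(w - 1)*(w + 2)*(w - 3)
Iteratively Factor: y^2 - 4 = (y - 2)*(y + 2)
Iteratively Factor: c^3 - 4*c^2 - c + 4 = (c + 1)*(c^2 - 5*c + 4) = (c - 4)*(c + 1)*(c - 1)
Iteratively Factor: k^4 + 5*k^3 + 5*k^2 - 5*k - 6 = (k - 1)*(k^3 + 6*k^2 + 11*k + 6) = (k - 1)*(k + 3)*(k^2 + 3*k + 2) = (k - 1)*(k + 2)*(k + 3)*(k + 1)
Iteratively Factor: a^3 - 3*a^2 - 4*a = (a)*(a^2 - 3*a - 4) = a*(a + 1)*(a - 4)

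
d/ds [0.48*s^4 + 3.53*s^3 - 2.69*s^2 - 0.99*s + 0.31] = 1.92*s^3 + 10.59*s^2 - 5.38*s - 0.99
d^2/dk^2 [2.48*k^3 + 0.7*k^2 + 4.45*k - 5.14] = 14.88*k + 1.4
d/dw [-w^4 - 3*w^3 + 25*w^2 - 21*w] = -4*w^3 - 9*w^2 + 50*w - 21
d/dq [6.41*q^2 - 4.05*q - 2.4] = 12.82*q - 4.05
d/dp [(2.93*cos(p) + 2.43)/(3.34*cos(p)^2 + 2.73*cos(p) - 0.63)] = (9.7862*cos(p)^2 + 16.2324*cos(p) + 8.4798)*sin(p)/(11.1556*cos(p)^4 + 18.2364*cos(p)^3 + 3.2445*cos(p)^2 - 3.4398*cos(p) + 0.3969)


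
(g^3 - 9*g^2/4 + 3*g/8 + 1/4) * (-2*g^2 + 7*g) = -2*g^5 + 23*g^4/2 - 33*g^3/2 + 17*g^2/8 + 7*g/4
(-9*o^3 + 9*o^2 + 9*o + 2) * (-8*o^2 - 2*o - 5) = 72*o^5 - 54*o^4 - 45*o^3 - 79*o^2 - 49*o - 10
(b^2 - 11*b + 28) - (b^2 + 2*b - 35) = 63 - 13*b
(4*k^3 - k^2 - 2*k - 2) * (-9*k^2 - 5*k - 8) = -36*k^5 - 11*k^4 - 9*k^3 + 36*k^2 + 26*k + 16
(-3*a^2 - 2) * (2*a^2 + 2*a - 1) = -6*a^4 - 6*a^3 - a^2 - 4*a + 2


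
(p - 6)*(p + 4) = p^2 - 2*p - 24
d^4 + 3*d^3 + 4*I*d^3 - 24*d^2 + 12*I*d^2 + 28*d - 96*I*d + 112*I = (d - 2)^2*(d + 7)*(d + 4*I)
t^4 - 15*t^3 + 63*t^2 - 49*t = t*(t - 7)^2*(t - 1)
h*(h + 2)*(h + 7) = h^3 + 9*h^2 + 14*h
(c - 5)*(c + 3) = c^2 - 2*c - 15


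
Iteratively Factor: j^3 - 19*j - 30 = (j + 3)*(j^2 - 3*j - 10) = (j - 5)*(j + 3)*(j + 2)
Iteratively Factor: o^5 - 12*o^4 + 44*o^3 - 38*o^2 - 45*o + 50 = (o - 2)*(o^4 - 10*o^3 + 24*o^2 + 10*o - 25) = (o - 2)*(o - 1)*(o^3 - 9*o^2 + 15*o + 25) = (o - 5)*(o - 2)*(o - 1)*(o^2 - 4*o - 5) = (o - 5)*(o - 2)*(o - 1)*(o + 1)*(o - 5)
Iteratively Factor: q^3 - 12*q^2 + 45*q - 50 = (q - 5)*(q^2 - 7*q + 10) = (q - 5)^2*(q - 2)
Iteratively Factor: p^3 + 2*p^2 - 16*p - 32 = (p - 4)*(p^2 + 6*p + 8) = (p - 4)*(p + 2)*(p + 4)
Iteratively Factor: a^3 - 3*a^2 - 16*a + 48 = (a + 4)*(a^2 - 7*a + 12) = (a - 3)*(a + 4)*(a - 4)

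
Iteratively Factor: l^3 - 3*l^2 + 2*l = (l - 1)*(l^2 - 2*l) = (l - 2)*(l - 1)*(l)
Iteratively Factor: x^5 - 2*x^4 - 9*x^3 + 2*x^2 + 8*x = (x - 1)*(x^4 - x^3 - 10*x^2 - 8*x) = x*(x - 1)*(x^3 - x^2 - 10*x - 8) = x*(x - 1)*(x + 2)*(x^2 - 3*x - 4) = x*(x - 1)*(x + 1)*(x + 2)*(x - 4)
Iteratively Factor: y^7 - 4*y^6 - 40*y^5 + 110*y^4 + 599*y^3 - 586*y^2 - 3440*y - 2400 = (y - 5)*(y^6 + y^5 - 35*y^4 - 65*y^3 + 274*y^2 + 784*y + 480) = (y - 5)*(y - 4)*(y^5 + 5*y^4 - 15*y^3 - 125*y^2 - 226*y - 120) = (y - 5)*(y - 4)*(y + 2)*(y^4 + 3*y^3 - 21*y^2 - 83*y - 60) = (y - 5)*(y - 4)*(y + 2)*(y + 3)*(y^3 - 21*y - 20) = (y - 5)^2*(y - 4)*(y + 2)*(y + 3)*(y^2 + 5*y + 4) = (y - 5)^2*(y - 4)*(y + 1)*(y + 2)*(y + 3)*(y + 4)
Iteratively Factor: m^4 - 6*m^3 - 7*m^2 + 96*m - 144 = (m - 4)*(m^3 - 2*m^2 - 15*m + 36) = (m - 4)*(m - 3)*(m^2 + m - 12) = (m - 4)*(m - 3)^2*(m + 4)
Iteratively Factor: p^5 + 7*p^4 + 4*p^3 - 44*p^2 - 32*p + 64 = (p + 4)*(p^4 + 3*p^3 - 8*p^2 - 12*p + 16) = (p + 4)^2*(p^3 - p^2 - 4*p + 4) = (p - 2)*(p + 4)^2*(p^2 + p - 2) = (p - 2)*(p + 2)*(p + 4)^2*(p - 1)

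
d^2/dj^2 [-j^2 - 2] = -2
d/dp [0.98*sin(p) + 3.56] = 0.98*cos(p)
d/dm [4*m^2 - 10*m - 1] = 8*m - 10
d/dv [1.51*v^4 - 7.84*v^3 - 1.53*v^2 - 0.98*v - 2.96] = 6.04*v^3 - 23.52*v^2 - 3.06*v - 0.98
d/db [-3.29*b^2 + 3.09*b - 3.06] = 3.09 - 6.58*b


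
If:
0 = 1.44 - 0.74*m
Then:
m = 1.95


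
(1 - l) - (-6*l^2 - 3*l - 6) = 6*l^2 + 2*l + 7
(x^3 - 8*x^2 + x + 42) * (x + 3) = x^4 - 5*x^3 - 23*x^2 + 45*x + 126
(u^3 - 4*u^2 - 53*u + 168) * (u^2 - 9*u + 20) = u^5 - 13*u^4 + 3*u^3 + 565*u^2 - 2572*u + 3360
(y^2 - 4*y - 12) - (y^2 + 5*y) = -9*y - 12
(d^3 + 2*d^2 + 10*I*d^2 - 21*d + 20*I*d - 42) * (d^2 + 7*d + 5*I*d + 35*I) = d^5 + 9*d^4 + 15*I*d^4 - 57*d^3 + 135*I*d^3 - 639*d^2 + 105*I*d^2 - 994*d - 945*I*d - 1470*I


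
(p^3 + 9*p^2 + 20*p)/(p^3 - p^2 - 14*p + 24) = p*(p + 5)/(p^2 - 5*p + 6)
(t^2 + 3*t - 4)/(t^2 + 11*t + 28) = (t - 1)/(t + 7)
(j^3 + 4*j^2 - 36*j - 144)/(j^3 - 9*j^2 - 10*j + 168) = (j + 6)/(j - 7)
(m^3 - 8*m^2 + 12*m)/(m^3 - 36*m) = (m - 2)/(m + 6)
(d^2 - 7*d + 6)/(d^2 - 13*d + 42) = (d - 1)/(d - 7)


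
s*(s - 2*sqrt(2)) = s^2 - 2*sqrt(2)*s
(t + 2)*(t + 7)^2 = t^3 + 16*t^2 + 77*t + 98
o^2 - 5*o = o*(o - 5)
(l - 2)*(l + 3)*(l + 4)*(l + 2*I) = l^4 + 5*l^3 + 2*I*l^3 - 2*l^2 + 10*I*l^2 - 24*l - 4*I*l - 48*I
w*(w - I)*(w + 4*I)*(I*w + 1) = I*w^4 - 2*w^3 + 7*I*w^2 + 4*w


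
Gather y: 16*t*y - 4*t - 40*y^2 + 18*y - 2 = -4*t - 40*y^2 + y*(16*t + 18) - 2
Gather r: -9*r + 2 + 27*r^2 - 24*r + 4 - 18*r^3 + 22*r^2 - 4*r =-18*r^3 + 49*r^2 - 37*r + 6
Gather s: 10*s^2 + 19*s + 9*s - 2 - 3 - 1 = 10*s^2 + 28*s - 6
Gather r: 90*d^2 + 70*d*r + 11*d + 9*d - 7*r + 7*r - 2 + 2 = 90*d^2 + 70*d*r + 20*d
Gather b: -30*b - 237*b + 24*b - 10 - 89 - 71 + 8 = -243*b - 162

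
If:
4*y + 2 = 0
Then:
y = -1/2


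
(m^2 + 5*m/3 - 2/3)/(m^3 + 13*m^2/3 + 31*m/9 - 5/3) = 3*(m + 2)/(3*m^2 + 14*m + 15)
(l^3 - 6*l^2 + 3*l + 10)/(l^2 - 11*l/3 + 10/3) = 3*(l^2 - 4*l - 5)/(3*l - 5)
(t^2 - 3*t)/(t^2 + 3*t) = (t - 3)/(t + 3)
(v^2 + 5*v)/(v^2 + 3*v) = (v + 5)/(v + 3)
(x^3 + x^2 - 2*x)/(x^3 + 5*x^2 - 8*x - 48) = x*(x^2 + x - 2)/(x^3 + 5*x^2 - 8*x - 48)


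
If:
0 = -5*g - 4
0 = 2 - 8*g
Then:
No Solution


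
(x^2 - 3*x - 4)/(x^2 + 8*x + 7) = (x - 4)/(x + 7)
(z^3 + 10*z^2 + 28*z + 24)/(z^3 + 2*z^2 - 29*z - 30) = (z^2 + 4*z + 4)/(z^2 - 4*z - 5)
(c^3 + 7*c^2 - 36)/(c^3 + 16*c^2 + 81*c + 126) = (c - 2)/(c + 7)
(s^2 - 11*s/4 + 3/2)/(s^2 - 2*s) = (s - 3/4)/s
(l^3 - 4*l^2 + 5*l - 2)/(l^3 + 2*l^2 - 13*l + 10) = (l - 1)/(l + 5)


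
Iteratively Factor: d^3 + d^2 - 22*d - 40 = (d - 5)*(d^2 + 6*d + 8) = (d - 5)*(d + 2)*(d + 4)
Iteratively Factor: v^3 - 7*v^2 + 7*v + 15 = (v + 1)*(v^2 - 8*v + 15) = (v - 5)*(v + 1)*(v - 3)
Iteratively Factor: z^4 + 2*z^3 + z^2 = (z)*(z^3 + 2*z^2 + z) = z*(z + 1)*(z^2 + z) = z*(z + 1)^2*(z)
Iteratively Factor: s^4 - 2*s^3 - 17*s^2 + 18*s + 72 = (s + 2)*(s^3 - 4*s^2 - 9*s + 36) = (s + 2)*(s + 3)*(s^2 - 7*s + 12) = (s - 4)*(s + 2)*(s + 3)*(s - 3)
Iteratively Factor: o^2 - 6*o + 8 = (o - 4)*(o - 2)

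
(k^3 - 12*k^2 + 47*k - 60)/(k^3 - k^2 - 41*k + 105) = (k - 4)/(k + 7)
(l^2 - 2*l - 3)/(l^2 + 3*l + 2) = (l - 3)/(l + 2)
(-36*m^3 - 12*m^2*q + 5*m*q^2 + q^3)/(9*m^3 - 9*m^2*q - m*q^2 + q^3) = (12*m^2 + 8*m*q + q^2)/(-3*m^2 + 2*m*q + q^2)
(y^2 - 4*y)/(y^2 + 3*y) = (y - 4)/(y + 3)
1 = 1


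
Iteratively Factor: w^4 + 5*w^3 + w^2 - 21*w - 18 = (w - 2)*(w^3 + 7*w^2 + 15*w + 9) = (w - 2)*(w + 3)*(w^2 + 4*w + 3) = (w - 2)*(w + 1)*(w + 3)*(w + 3)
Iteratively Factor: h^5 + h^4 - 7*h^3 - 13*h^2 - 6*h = (h - 3)*(h^4 + 4*h^3 + 5*h^2 + 2*h) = (h - 3)*(h + 1)*(h^3 + 3*h^2 + 2*h) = (h - 3)*(h + 1)*(h + 2)*(h^2 + h) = h*(h - 3)*(h + 1)*(h + 2)*(h + 1)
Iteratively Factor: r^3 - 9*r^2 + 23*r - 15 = (r - 3)*(r^2 - 6*r + 5) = (r - 5)*(r - 3)*(r - 1)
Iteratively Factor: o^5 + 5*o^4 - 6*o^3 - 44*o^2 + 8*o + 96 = (o + 4)*(o^4 + o^3 - 10*o^2 - 4*o + 24) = (o + 2)*(o + 4)*(o^3 - o^2 - 8*o + 12) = (o - 2)*(o + 2)*(o + 4)*(o^2 + o - 6) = (o - 2)*(o + 2)*(o + 3)*(o + 4)*(o - 2)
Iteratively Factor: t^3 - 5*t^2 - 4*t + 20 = (t - 2)*(t^2 - 3*t - 10) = (t - 2)*(t + 2)*(t - 5)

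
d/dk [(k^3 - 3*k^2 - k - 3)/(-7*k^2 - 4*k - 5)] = (-7*k^4 - 8*k^3 - 10*k^2 - 12*k - 7)/(49*k^4 + 56*k^3 + 86*k^2 + 40*k + 25)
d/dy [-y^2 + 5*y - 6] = 5 - 2*y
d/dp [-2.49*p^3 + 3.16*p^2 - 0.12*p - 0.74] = -7.47*p^2 + 6.32*p - 0.12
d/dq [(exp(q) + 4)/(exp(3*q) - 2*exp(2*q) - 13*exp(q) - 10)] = ((exp(q) + 4)*(-3*exp(2*q) + 4*exp(q) + 13) + exp(3*q) - 2*exp(2*q) - 13*exp(q) - 10)*exp(q)/(-exp(3*q) + 2*exp(2*q) + 13*exp(q) + 10)^2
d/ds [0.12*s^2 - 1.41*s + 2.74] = 0.24*s - 1.41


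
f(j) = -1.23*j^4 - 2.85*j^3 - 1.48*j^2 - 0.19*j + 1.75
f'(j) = -4.92*j^3 - 8.55*j^2 - 2.96*j - 0.19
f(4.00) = -519.97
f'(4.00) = -463.71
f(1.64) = -24.01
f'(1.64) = -49.74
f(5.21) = -1348.73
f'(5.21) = -943.48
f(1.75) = -29.93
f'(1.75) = -57.92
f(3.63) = -368.33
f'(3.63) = -358.93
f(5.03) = -1186.72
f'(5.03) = -857.54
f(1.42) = -14.67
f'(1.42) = -35.72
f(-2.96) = -31.16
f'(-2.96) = 61.26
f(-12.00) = -20789.57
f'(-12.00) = 7305.89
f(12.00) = -30643.73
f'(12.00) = -9768.67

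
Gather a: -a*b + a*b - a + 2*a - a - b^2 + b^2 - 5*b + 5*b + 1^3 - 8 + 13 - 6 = 0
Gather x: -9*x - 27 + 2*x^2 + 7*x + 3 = 2*x^2 - 2*x - 24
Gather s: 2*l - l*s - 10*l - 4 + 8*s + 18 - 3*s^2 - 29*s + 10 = -8*l - 3*s^2 + s*(-l - 21) + 24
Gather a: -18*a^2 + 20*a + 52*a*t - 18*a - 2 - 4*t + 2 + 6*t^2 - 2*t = -18*a^2 + a*(52*t + 2) + 6*t^2 - 6*t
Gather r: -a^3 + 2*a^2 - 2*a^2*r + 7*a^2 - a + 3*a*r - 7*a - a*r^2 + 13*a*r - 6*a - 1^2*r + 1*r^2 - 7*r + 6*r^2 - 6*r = -a^3 + 9*a^2 - 14*a + r^2*(7 - a) + r*(-2*a^2 + 16*a - 14)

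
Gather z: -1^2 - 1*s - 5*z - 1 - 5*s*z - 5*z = -s + z*(-5*s - 10) - 2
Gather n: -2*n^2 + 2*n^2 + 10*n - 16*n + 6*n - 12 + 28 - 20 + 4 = 0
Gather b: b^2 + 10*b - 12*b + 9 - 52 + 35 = b^2 - 2*b - 8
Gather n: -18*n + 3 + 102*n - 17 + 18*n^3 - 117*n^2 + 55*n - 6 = 18*n^3 - 117*n^2 + 139*n - 20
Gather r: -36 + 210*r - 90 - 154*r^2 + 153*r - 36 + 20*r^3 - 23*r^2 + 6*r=20*r^3 - 177*r^2 + 369*r - 162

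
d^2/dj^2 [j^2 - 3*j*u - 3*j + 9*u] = 2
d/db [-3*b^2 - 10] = -6*b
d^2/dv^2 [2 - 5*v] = 0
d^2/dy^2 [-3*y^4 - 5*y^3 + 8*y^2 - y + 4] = -36*y^2 - 30*y + 16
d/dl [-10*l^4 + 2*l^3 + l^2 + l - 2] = -40*l^3 + 6*l^2 + 2*l + 1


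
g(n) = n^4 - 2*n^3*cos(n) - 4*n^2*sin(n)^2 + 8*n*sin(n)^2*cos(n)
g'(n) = 2*n^3*sin(n) + 4*n^3 - 8*n^2*sin(n)*cos(n) - 6*n^2*cos(n) - 8*n*sin(n)^3 - 8*n*sin(n)^2 + 16*n*sin(n)*cos(n)^2 + 8*sin(n)^2*cos(n)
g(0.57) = 0.53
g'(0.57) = 1.52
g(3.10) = 151.77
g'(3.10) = 184.45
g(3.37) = 199.86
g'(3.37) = 169.04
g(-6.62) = 2443.61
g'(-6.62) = -1071.65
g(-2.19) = 4.83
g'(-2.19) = -17.65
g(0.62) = 0.60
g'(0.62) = 1.27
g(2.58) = 60.87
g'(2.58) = 149.65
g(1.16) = -0.85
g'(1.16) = -7.61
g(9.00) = 7823.26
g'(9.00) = 4233.76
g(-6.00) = 1695.95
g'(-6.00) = -1288.71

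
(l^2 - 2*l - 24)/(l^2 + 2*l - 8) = (l - 6)/(l - 2)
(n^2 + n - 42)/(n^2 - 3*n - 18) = (n + 7)/(n + 3)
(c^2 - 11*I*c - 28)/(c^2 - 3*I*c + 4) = (c - 7*I)/(c + I)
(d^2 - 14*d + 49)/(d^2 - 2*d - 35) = (d - 7)/(d + 5)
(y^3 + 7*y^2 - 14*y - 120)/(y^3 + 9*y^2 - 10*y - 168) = (y + 5)/(y + 7)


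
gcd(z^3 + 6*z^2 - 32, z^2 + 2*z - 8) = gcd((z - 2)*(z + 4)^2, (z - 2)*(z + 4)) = z^2 + 2*z - 8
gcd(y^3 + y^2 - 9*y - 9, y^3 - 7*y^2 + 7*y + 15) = y^2 - 2*y - 3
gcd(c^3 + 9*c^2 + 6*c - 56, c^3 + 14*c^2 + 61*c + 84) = c^2 + 11*c + 28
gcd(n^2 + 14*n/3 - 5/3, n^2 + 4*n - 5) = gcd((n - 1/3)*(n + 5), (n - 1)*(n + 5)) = n + 5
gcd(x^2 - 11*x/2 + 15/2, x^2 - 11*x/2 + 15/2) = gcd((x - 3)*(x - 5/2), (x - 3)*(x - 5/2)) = x^2 - 11*x/2 + 15/2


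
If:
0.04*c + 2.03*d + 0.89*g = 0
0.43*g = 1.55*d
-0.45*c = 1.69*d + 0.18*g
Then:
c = 0.00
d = 0.00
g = 0.00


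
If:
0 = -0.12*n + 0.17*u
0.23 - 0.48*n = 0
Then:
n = 0.48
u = 0.34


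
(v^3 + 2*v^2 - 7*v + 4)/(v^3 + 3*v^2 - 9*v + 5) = (v + 4)/(v + 5)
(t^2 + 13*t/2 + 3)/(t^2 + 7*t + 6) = (t + 1/2)/(t + 1)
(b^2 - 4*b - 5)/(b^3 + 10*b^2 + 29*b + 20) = (b - 5)/(b^2 + 9*b + 20)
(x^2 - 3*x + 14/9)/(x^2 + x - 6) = (x^2 - 3*x + 14/9)/(x^2 + x - 6)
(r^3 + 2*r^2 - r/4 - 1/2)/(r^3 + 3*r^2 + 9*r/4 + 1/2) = (2*r - 1)/(2*r + 1)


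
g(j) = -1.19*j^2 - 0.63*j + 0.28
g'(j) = -2.38*j - 0.63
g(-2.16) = -3.91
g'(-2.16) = 4.51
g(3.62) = -17.59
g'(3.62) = -9.25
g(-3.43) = -11.56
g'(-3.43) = 7.53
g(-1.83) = -2.55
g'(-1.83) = 3.73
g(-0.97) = -0.23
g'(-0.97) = 1.68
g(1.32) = -2.63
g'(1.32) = -3.77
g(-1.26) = -0.82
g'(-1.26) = 2.37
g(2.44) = -8.34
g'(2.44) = -6.44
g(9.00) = -101.78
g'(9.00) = -22.05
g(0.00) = 0.28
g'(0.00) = -0.63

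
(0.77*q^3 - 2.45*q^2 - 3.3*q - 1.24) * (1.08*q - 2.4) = 0.8316*q^4 - 4.494*q^3 + 2.316*q^2 + 6.5808*q + 2.976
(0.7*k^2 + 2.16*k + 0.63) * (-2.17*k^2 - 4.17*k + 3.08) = -1.519*k^4 - 7.6062*k^3 - 8.2183*k^2 + 4.0257*k + 1.9404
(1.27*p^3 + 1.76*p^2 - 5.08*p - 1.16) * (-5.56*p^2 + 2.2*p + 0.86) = -7.0612*p^5 - 6.9916*p^4 + 33.209*p^3 - 3.2128*p^2 - 6.9208*p - 0.9976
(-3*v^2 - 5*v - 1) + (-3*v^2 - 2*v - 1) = -6*v^2 - 7*v - 2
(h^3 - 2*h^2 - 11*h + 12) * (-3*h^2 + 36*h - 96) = -3*h^5 + 42*h^4 - 135*h^3 - 240*h^2 + 1488*h - 1152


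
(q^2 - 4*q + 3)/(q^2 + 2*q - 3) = (q - 3)/(q + 3)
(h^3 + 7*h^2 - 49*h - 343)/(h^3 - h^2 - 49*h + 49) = (h + 7)/(h - 1)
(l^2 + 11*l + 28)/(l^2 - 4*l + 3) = (l^2 + 11*l + 28)/(l^2 - 4*l + 3)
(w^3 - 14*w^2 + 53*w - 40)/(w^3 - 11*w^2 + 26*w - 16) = (w - 5)/(w - 2)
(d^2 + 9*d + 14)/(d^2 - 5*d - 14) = (d + 7)/(d - 7)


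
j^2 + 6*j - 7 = (j - 1)*(j + 7)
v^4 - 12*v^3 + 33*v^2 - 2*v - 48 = (v - 8)*(v - 3)*(v - 2)*(v + 1)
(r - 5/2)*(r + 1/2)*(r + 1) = r^3 - r^2 - 13*r/4 - 5/4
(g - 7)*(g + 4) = g^2 - 3*g - 28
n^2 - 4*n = n*(n - 4)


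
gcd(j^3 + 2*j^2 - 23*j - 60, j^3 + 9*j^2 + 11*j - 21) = j + 3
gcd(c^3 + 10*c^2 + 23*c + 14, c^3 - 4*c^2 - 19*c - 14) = c^2 + 3*c + 2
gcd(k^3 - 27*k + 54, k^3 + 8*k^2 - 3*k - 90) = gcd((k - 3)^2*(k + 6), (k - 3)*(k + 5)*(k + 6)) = k^2 + 3*k - 18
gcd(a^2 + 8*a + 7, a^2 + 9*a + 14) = a + 7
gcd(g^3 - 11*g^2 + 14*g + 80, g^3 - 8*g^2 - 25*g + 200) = g^2 - 13*g + 40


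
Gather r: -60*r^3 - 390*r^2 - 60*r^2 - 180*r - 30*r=-60*r^3 - 450*r^2 - 210*r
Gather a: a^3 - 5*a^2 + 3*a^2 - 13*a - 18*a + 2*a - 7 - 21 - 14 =a^3 - 2*a^2 - 29*a - 42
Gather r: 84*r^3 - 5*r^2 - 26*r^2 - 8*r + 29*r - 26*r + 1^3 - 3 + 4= 84*r^3 - 31*r^2 - 5*r + 2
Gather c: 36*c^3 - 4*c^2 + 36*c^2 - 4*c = 36*c^3 + 32*c^2 - 4*c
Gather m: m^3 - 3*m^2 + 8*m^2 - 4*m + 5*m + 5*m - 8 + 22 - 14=m^3 + 5*m^2 + 6*m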